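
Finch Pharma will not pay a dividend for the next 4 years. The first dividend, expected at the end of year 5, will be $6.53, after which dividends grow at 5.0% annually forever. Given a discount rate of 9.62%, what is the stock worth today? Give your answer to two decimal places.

Deferred-dividend DDM. At t=4 the remaining stream is a growing perpetuity with first payment D_5 = 6.53.
V_4 = D_5/(r−g) = 6.53/(0.0962−0.05) = 141.3420
P₀ = V_4/(1+r)^4 = 141.3420/(1+0.0962)^4 = 97.8841

$97.88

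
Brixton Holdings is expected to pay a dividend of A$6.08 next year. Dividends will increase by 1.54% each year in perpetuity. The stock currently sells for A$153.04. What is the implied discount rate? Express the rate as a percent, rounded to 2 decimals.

5.51%

Rearranging the constant-growth DDM: r = D₁/P₀ + g.
r = 6.0800 / 153.04 + 0.0154 = 0.03973 + 0.0154 = 0.05513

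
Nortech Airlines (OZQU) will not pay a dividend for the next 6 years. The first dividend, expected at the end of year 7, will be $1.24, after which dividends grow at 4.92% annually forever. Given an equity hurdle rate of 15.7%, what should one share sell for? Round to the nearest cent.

$4.80

Deferred-dividend DDM. At t=6 the remaining stream is a growing perpetuity with first payment D_7 = 1.24.
V_6 = D_7/(r−g) = 1.24/(0.157−0.0492) = 11.5028
P₀ = V_6/(1+r)^6 = 11.5028/(1+0.157)^6 = 4.7952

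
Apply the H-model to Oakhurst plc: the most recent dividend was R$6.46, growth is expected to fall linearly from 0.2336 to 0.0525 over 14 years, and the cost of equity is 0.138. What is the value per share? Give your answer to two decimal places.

R$175.30

H-model: P₀ = D₀[(1+g_L) + H(g_S−g_L)]/(r−g_L), with H = 14/2 = 7.
P₀ = 6.46 × [(1+0.0525) + 7×(0.2336−0.0525)] / (0.138−0.0525)
   = 6.46 × 2.3202 / 0.0855 = 175.3040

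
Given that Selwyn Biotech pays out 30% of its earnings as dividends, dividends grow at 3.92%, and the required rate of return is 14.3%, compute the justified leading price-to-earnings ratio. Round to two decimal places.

Justified leading P/E = b/(r−g) = 0.30/(0.143−0.0392) = 2.8902

2.89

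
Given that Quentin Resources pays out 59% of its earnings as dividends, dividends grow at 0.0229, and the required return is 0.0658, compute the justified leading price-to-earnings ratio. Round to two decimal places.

Justified leading P/E = b/(r−g) = 0.59/(0.0658−0.0229) = 13.7529

13.75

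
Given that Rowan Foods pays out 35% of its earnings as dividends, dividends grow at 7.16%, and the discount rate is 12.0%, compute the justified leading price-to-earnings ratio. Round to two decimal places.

7.23

Justified leading P/E = b/(r−g) = 0.35/(0.12−0.0716) = 7.2314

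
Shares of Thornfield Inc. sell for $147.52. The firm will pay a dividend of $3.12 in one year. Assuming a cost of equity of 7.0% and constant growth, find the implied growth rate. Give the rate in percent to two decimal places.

From P₀ = D₁/(r − g), the implied growth is g = r − D₁/P₀.
g = 0.07 − 3.12/147.52 = 0.07 − 0.02115 = 0.04885

4.89%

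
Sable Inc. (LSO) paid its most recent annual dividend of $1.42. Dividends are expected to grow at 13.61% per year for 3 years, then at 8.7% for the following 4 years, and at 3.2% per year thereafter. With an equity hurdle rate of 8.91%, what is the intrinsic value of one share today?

$39.96

Three-stage DDM. Project D₁…D_7; terminal Gordon value at t=7 with g = 0.032; discount at r = 0.0891.
D_1 = 1.6133
D_2 = 1.8328
D_3 = 2.0823
D_4 = 2.2634
D_5 = 2.4604
D_6 = 2.6744
D_7 = 2.9071
TV_7 = 3.0001/(0.0891−0.032) = 52.5412
P₀ = Σ Dₜ/(1+r)ᵗ + TV_7/(1+r)^7 = 39.9634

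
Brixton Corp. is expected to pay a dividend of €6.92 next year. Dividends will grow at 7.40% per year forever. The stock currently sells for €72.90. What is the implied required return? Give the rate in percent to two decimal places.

Rearranging the constant-growth DDM: r = D₁/P₀ + g.
r = 6.9200 / 72.90 + 0.074 = 0.09492 + 0.074 = 0.16892

16.89%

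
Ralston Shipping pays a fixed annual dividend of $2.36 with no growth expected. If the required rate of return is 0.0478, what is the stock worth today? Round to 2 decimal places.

$49.37

Zero-growth DDM (perpetuity): P₀ = D/r = 2.36 / 0.0478 = 49.3724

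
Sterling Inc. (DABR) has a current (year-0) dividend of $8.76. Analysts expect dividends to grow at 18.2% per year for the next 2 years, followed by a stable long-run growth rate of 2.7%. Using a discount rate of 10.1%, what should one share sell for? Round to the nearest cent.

Two-stage DDM. Project D₁…D_2 at 0.182, terminal growth 0.027, discount at r = 0.101.
D_1 = 10.3543
D_2 = 12.2388
Terminal value at t=2: TV = D_3/(r−g) = 12.5693/(0.101−0.027) = 169.8548
P₀ = 10.3543/(1+0.101)^1 + 12.2388/(1+0.101)^2 + 169.8548/(1+0.101)^2 = 159.6218

$159.62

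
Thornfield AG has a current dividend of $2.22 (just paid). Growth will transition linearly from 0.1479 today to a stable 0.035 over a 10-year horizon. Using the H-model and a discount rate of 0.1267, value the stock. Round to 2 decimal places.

$38.72

H-model: P₀ = D₀[(1+g_L) + H(g_S−g_L)]/(r−g_L), with H = 10/2 = 5.
P₀ = 2.22 × [(1+0.035) + 5×(0.1479−0.035)] / (0.1267−0.035)
   = 2.22 × 1.5995 / 0.0917 = 38.7229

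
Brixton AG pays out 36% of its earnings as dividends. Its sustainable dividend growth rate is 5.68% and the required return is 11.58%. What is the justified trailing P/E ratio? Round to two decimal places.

Justified trailing P/E = b(1+g)/(r−g) = 0.36×(1+0.0568)/(0.1158−0.0568) = 6.4483

6.45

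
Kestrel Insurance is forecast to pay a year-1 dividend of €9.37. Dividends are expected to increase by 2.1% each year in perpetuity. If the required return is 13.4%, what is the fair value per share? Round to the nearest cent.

€82.92

Gordon growth model: P₀ = D₁/(r − g), with D₁ = 9.37 given directly.
P₀ = 9.3700 / (0.134 − 0.021) = 9.3700 / 0.113 = 82.9204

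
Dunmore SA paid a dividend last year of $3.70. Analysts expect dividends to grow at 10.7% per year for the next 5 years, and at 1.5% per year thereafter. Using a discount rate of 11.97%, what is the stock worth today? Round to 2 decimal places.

Two-stage DDM. Project D₁…D_5 at 0.107, terminal growth 0.015, discount at r = 0.1197.
D_1 = 4.0959
D_2 = 4.5342
D_3 = 5.0193
D_4 = 5.5564
D_5 = 6.1509
Terminal value at t=5: TV = D_6/(r−g) = 6.2432/(0.1197−0.015) = 59.6292
P₀ = 4.0959/(1+0.1197)^1 + 4.5342/(1+0.1197)^2 + 5.0193/(1+0.1197)^3 + 5.5564/(1+0.1197)^4 + 6.1509/(1+0.1197)^5 + 59.6292/(1+0.1197)^5 = 51.7605

$51.76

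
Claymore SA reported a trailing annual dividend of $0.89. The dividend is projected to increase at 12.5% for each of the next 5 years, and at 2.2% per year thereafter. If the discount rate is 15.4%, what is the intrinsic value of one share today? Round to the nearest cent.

$10.19

Two-stage DDM. Project D₁…D_5 at 0.125, terminal growth 0.022, discount at r = 0.154.
D_1 = 1.0012
D_2 = 1.1264
D_3 = 1.2672
D_4 = 1.4256
D_5 = 1.6038
Terminal value at t=5: TV = D_6/(r−g) = 1.6391/(0.154−0.022) = 12.4174
P₀ = 1.0012/(1+0.154)^1 + 1.1264/(1+0.154)^2 + 1.2672/(1+0.154)^3 + 1.4256/(1+0.154)^4 + 1.6038/(1+0.154)^5 + 12.4174/(1+0.154)^5 = 10.1929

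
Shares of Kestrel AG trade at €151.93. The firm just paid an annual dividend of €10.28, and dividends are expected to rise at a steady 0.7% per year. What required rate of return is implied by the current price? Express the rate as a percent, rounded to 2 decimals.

Rearranging the constant-growth DDM: r = D₁/P₀ + g.
D₁ = 10.28 × (1 + 0.007) = 10.3520.
r = 10.3520 / 151.93 + 0.007 = 0.06814 + 0.007 = 0.07514

7.51%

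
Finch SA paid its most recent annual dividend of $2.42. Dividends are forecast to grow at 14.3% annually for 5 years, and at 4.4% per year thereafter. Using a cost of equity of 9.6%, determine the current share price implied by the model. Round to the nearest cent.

Two-stage DDM. Project D₁…D_5 at 0.143, terminal growth 0.044, discount at r = 0.096.
D_1 = 2.7661
D_2 = 3.1616
D_3 = 3.6137
D_4 = 4.1305
D_5 = 4.7211
Terminal value at t=5: TV = D_6/(r−g) = 4.9289/(0.096−0.044) = 94.7859
P₀ = 2.7661/(1+0.096)^1 + 3.1616/(1+0.096)^2 + 3.6137/(1+0.096)^3 + 4.1305/(1+0.096)^4 + 4.7211/(1+0.096)^5 + 94.7859/(1+0.096)^5 = 73.6850

$73.69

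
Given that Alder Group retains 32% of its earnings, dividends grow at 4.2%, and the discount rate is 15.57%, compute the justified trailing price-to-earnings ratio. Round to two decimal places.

Payout ratio b = 1 − 0.32 = 0.68.
Justified trailing P/E = b(1+g)/(r−g) = 0.68×(1+0.042)/(0.1557−0.042) = 6.2318

6.23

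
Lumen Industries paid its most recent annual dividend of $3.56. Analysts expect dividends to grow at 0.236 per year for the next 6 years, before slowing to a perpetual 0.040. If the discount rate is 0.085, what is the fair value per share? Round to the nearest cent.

Two-stage DDM. Project D₁…D_6 at 0.236, terminal growth 0.04, discount at r = 0.085.
D_1 = 4.4002
D_2 = 5.4386
D_3 = 6.7221
D_4 = 8.3085
D_5 = 10.2693
D_6 = 12.6929
Terminal value at t=6: TV = D_7/(r−g) = 13.2006/(0.085−0.04) = 293.3470
P₀ = 4.4002/(1+0.085)^1 + 5.4386/(1+0.085)^2 + 6.7221/(1+0.085)^3 + 8.3085/(1+0.085)^4 + 10.2693/(1+0.085)^5 + 12.6929/(1+0.085)^6 + 293.3470/(1+0.085)^6 = 214.3485

$214.35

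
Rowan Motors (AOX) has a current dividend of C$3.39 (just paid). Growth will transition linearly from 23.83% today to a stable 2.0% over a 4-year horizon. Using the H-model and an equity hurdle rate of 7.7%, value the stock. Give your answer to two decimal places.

C$86.63

H-model: P₀ = D₀[(1+g_L) + H(g_S−g_L)]/(r−g_L), with H = 4/2 = 2.
P₀ = 3.39 × [(1+0.02) + 2×(0.2383−0.02)] / (0.077−0.02)
   = 3.39 × 1.4566 / 0.057 = 86.6294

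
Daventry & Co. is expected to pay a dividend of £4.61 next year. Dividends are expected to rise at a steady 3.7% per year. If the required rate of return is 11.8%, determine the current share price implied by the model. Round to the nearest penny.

£56.91

Gordon growth model: P₀ = D₁/(r − g), with D₁ = 4.61 given directly.
P₀ = 4.6100 / (0.118 − 0.037) = 4.6100 / 0.081 = 56.9136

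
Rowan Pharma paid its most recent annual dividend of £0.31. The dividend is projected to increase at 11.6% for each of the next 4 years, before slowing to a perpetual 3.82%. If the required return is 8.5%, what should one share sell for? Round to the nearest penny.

Two-stage DDM. Project D₁…D_4 at 0.116, terminal growth 0.0382, discount at r = 0.085.
D_1 = 0.3460
D_2 = 0.3861
D_3 = 0.4309
D_4 = 0.4809
Terminal value at t=4: TV = D_5/(r−g) = 0.4992/(0.085−0.0382) = 10.6673
P₀ = 0.3460/(1+0.085)^1 + 0.3861/(1+0.085)^2 + 0.4309/(1+0.085)^3 + 0.4809/(1+0.085)^4 + 10.6673/(1+0.085)^4 = 9.0284

£9.03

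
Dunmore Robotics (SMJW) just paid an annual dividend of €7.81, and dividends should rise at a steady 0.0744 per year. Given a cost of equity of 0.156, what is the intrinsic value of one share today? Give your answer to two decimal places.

€102.83

Gordon growth model: P₀ = D₁/(r − g). D₁ = 7.81 × (1 + 0.0744) = 8.3911.
P₀ = 8.3911 / (0.156 − 0.0744) = 8.3911 / 0.0816 = 102.8317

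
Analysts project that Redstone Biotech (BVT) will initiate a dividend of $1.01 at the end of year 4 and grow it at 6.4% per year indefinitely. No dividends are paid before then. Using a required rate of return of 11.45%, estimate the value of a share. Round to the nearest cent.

Deferred-dividend DDM. At t=3 the remaining stream is a growing perpetuity with first payment D_4 = 1.01.
V_3 = D_4/(r−g) = 1.01/(0.1145−0.064) = 20.0000
P₀ = V_3/(1+r)^3 = 20.0000/(1+0.1145)^3 = 14.4474

$14.45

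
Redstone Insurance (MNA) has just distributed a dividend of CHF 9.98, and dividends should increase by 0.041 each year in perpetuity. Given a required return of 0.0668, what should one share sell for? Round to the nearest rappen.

CHF 402.68

Gordon growth model: P₀ = D₁/(r − g). D₁ = 9.98 × (1 + 0.041) = 10.3892.
P₀ = 10.3892 / (0.0668 − 0.041) = 10.3892 / 0.0258 = 402.6814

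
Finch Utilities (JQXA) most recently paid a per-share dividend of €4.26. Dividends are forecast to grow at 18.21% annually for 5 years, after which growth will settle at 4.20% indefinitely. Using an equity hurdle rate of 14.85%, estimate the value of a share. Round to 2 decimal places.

Two-stage DDM. Project D₁…D_5 at 0.1821, terminal growth 0.042, discount at r = 0.1485.
D_1 = 5.0357
D_2 = 5.9528
D_3 = 7.0368
D_4 = 8.3181
D_5 = 9.8329
Terminal value at t=5: TV = D_6/(r−g) = 10.2459/(0.1485−0.042) = 96.2053
P₀ = 5.0357/(1+0.1485)^1 + 5.9528/(1+0.1485)^2 + 7.0368/(1+0.1485)^3 + 8.3181/(1+0.1485)^4 + 9.8329/(1+0.1485)^5 + 96.2053/(1+0.1485)^5 = 71.3882

€71.39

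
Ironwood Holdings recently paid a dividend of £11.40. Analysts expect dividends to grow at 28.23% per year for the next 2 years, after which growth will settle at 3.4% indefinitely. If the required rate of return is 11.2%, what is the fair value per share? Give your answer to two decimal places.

Two-stage DDM. Project D₁…D_2 at 0.2823, terminal growth 0.034, discount at r = 0.112.
D_1 = 14.6182
D_2 = 18.7449
Terminal value at t=2: TV = D_3/(r−g) = 19.3823/(0.112−0.034) = 248.4907
P₀ = 14.6182/(1+0.112)^1 + 18.7449/(1+0.112)^2 + 248.4907/(1+0.112)^2 = 229.2608

£229.26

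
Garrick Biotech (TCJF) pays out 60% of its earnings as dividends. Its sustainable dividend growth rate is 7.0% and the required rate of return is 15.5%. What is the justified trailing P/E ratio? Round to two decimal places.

Justified trailing P/E = b(1+g)/(r−g) = 0.60×(1+0.07)/(0.155−0.07) = 7.5529

7.55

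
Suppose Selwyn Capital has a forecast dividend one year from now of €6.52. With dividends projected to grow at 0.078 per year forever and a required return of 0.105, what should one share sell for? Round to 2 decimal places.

Gordon growth model: P₀ = D₁/(r − g), with D₁ = 6.52 given directly.
P₀ = 6.5200 / (0.105 − 0.078) = 6.5200 / 0.027 = 241.4815

€241.48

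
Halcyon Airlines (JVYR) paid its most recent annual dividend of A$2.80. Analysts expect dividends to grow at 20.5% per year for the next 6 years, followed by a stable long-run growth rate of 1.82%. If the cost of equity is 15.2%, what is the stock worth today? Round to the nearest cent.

A$47.63

Two-stage DDM. Project D₁…D_6 at 0.205, terminal growth 0.0182, discount at r = 0.152.
D_1 = 3.3740
D_2 = 4.0657
D_3 = 4.8991
D_4 = 5.9035
D_5 = 7.1137
D_6 = 8.5720
Terminal value at t=6: TV = D_7/(r−g) = 8.7280/(0.152−0.0182) = 65.2315
P₀ = 3.3740/(1+0.152)^1 + 4.0657/(1+0.152)^2 + 4.8991/(1+0.152)^3 + 5.9035/(1+0.152)^4 + 7.1137/(1+0.152)^5 + 8.5720/(1+0.152)^6 + 65.2315/(1+0.152)^6 = 47.6313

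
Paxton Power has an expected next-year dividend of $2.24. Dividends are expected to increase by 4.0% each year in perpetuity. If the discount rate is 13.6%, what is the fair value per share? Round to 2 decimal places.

$23.33

Gordon growth model: P₀ = D₁/(r − g), with D₁ = 2.24 given directly.
P₀ = 2.2400 / (0.136 − 0.04) = 2.2400 / 0.096 = 23.3333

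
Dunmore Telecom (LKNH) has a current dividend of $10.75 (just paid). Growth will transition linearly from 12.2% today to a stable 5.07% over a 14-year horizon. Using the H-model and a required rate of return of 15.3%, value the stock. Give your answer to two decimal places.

H-model: P₀ = D₀[(1+g_L) + H(g_S−g_L)]/(r−g_L), with H = 14/2 = 7.
P₀ = 10.75 × [(1+0.0507) + 7×(0.122−0.0507)] / (0.153−0.0507)
   = 10.75 × 1.5498 / 0.1023 = 162.8578

$162.86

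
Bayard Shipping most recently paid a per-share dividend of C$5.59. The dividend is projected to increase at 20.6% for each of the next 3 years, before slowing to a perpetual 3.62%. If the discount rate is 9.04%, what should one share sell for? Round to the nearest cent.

Two-stage DDM. Project D₁…D_3 at 0.206, terminal growth 0.0362, discount at r = 0.0904.
D_1 = 6.7415
D_2 = 8.1303
D_3 = 9.8051
Terminal value at t=3: TV = D_4/(r−g) = 10.1601/(0.0904−0.0362) = 187.4554
P₀ = 6.7415/(1+0.0904)^1 + 8.1303/(1+0.0904)^2 + 9.8051/(1+0.0904)^3 + 187.4554/(1+0.0904)^3 = 165.1745

C$165.17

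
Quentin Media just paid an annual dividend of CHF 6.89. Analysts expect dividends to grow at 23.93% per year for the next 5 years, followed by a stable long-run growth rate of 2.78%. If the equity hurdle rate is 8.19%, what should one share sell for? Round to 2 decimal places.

Two-stage DDM. Project D₁…D_5 at 0.2393, terminal growth 0.0278, discount at r = 0.0819.
D_1 = 8.5388
D_2 = 10.5821
D_3 = 13.1144
D_4 = 16.2527
D_5 = 20.1419
Terminal value at t=5: TV = D_6/(r−g) = 20.7019/(0.0819−0.0278) = 382.6598
P₀ = 8.5388/(1+0.0819)^1 + 10.5821/(1+0.0819)^2 + 13.1144/(1+0.0819)^3 + 16.2527/(1+0.0819)^4 + 20.1419/(1+0.0819)^5 + 382.6598/(1+0.0819)^5 = 310.8927

CHF 310.89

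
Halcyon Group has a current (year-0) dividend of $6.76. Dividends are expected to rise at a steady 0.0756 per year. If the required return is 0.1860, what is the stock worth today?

$65.86

Gordon growth model: P₀ = D₁/(r − g). D₁ = 6.76 × (1 + 0.0756) = 7.2711.
P₀ = 7.2711 / (0.186 − 0.0756) = 7.2711 / 0.1104 = 65.8610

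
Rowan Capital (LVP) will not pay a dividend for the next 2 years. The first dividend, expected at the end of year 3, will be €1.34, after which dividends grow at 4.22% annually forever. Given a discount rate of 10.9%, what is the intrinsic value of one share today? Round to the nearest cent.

Deferred-dividend DDM. At t=2 the remaining stream is a growing perpetuity with first payment D_3 = 1.34.
V_2 = D_3/(r−g) = 1.34/(0.109−0.0422) = 20.0599
P₀ = V_2/(1+r)^2 = 20.0599/(1+0.109)^2 = 16.3104

€16.31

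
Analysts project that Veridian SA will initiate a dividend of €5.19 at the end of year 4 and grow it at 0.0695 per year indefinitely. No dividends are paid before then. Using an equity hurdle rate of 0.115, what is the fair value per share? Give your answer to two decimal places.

Deferred-dividend DDM. At t=3 the remaining stream is a growing perpetuity with first payment D_4 = 5.19.
V_3 = D_4/(r−g) = 5.19/(0.115−0.0695) = 114.0659
P₀ = V_3/(1+r)^3 = 114.0659/(1+0.115)^3 = 82.2870

€82.29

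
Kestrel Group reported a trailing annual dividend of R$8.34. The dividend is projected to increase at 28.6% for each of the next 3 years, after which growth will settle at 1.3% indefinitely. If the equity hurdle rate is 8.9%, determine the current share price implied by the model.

Two-stage DDM. Project D₁…D_3 at 0.286, terminal growth 0.013, discount at r = 0.089.
D_1 = 10.7252
D_2 = 13.7927
D_3 = 17.7374
Terminal value at t=3: TV = D_4/(r−g) = 17.9679/(0.089−0.013) = 236.4203
P₀ = 10.7252/(1+0.089)^1 + 13.7927/(1+0.089)^2 + 17.7374/(1+0.089)^3 + 236.4203/(1+0.089)^3 = 218.2766

R$218.28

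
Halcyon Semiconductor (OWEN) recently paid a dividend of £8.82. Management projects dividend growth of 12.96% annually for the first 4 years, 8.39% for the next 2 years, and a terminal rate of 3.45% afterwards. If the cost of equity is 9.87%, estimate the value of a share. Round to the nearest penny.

Three-stage DDM. Project D₁…D_6; terminal Gordon value at t=6 with g = 0.0345; discount at r = 0.0987.
D_1 = 9.9631
D_2 = 11.2543
D_3 = 12.7128
D_4 = 14.3604
D_5 = 15.5653
D_6 = 16.8712
TV_6 = 17.4532/(0.0987−0.0345) = 271.8574
P₀ = Σ Dₜ/(1+r)ᵗ + TV_6/(1+r)^6 = 211.6937

£211.69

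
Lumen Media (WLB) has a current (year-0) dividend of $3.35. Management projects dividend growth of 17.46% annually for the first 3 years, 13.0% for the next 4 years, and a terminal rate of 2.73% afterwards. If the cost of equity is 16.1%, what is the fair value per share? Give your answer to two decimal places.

$47.18

Three-stage DDM. Project D₁…D_7; terminal Gordon value at t=7 with g = 0.0273; discount at r = 0.161.
D_1 = 3.9349
D_2 = 4.6219
D_3 = 5.4289
D_4 = 6.1347
D_5 = 6.9322
D_6 = 7.8334
D_7 = 8.8517
TV_7 = 9.0934/(0.161−0.0273) = 68.0134
P₀ = Σ Dₜ/(1+r)ᵗ + TV_7/(1+r)^7 = 47.1823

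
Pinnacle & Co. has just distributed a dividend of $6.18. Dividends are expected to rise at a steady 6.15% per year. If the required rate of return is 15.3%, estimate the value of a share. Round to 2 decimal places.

Gordon growth model: P₀ = D₁/(r − g). D₁ = 6.18 × (1 + 0.0615) = 6.5601.
P₀ = 6.5601 / (0.153 − 0.0615) = 6.5601 / 0.0915 = 71.6948

$71.69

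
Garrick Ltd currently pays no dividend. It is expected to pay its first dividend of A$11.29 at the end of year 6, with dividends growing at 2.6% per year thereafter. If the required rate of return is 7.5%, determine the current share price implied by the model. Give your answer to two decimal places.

Deferred-dividend DDM. At t=5 the remaining stream is a growing perpetuity with first payment D_6 = 11.29.
V_5 = D_6/(r−g) = 11.29/(0.075−0.026) = 230.4082
P₀ = V_5/(1+r)^5 = 230.4082/(1+0.075)^5 = 160.4928

A$160.49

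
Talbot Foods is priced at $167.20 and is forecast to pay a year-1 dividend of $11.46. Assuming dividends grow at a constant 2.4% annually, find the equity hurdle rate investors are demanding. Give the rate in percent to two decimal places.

Rearranging the constant-growth DDM: r = D₁/P₀ + g.
r = 11.4600 / 167.20 + 0.024 = 0.06854 + 0.024 = 0.09254

9.25%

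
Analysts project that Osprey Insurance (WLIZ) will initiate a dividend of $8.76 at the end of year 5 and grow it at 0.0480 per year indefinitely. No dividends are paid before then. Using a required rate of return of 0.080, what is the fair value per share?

Deferred-dividend DDM. At t=4 the remaining stream is a growing perpetuity with first payment D_5 = 8.76.
V_4 = D_5/(r−g) = 8.76/(0.08−0.048) = 273.7500
P₀ = V_4/(1+r)^4 = 273.7500/(1+0.08)^4 = 201.2144

$201.21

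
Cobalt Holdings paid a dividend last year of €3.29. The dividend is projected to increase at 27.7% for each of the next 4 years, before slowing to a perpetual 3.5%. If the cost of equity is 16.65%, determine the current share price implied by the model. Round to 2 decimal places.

€53.78

Two-stage DDM. Project D₁…D_4 at 0.277, terminal growth 0.035, discount at r = 0.1665.
D_1 = 4.2013
D_2 = 5.3651
D_3 = 6.8512
D_4 = 8.7490
Terminal value at t=4: TV = D_5/(r−g) = 9.0552/(0.1665−0.035) = 68.8611
P₀ = 4.2013/(1+0.1665)^1 + 5.3651/(1+0.1665)^2 + 6.8512/(1+0.1665)^3 + 8.7490/(1+0.1665)^4 + 68.8611/(1+0.1665)^4 = 53.7768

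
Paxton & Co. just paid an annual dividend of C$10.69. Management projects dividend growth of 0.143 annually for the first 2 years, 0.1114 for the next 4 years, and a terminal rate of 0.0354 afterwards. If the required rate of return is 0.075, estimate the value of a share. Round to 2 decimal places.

C$437.03

Three-stage DDM. Project D₁…D_6; terminal Gordon value at t=6 with g = 0.0354; discount at r = 0.075.
D_1 = 12.2187
D_2 = 13.9659
D_3 = 15.5217
D_4 = 17.2509
D_5 = 19.1726
D_6 = 21.3084
TV_6 = 22.0628/(0.075−0.0354) = 557.1405
P₀ = Σ Dₜ/(1+r)ᵗ + TV_6/(1+r)^6 = 437.0307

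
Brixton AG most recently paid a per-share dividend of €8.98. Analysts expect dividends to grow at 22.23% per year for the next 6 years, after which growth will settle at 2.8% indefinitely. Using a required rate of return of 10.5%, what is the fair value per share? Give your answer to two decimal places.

€297.46

Two-stage DDM. Project D₁…D_6 at 0.2223, terminal growth 0.028, discount at r = 0.105.
D_1 = 10.9763
D_2 = 13.4163
D_3 = 16.3987
D_4 = 20.0441
D_5 = 24.5000
D_6 = 29.9463
Terminal value at t=6: TV = D_7/(r−g) = 30.7848/(0.105−0.028) = 399.8026
P₀ = 10.9763/(1+0.105)^1 + 13.4163/(1+0.105)^2 + 16.3987/(1+0.105)^3 + 20.0441/(1+0.105)^4 + 24.5000/(1+0.105)^5 + 29.9463/(1+0.105)^6 + 399.8026/(1+0.105)^6 = 297.4610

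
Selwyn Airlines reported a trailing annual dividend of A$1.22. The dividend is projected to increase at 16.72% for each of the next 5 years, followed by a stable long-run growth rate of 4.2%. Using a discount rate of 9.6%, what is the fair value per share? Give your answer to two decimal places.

A$39.65

Two-stage DDM. Project D₁…D_5 at 0.1672, terminal growth 0.042, discount at r = 0.096.
D_1 = 1.4240
D_2 = 1.6621
D_3 = 1.9400
D_4 = 2.2643
D_5 = 2.6429
Terminal value at t=5: TV = D_6/(r−g) = 2.7539/(0.096−0.042) = 50.9988
P₀ = 1.4240/(1+0.096)^1 + 1.6621/(1+0.096)^2 + 1.9400/(1+0.096)^3 + 2.2643/(1+0.096)^4 + 2.6429/(1+0.096)^5 + 50.9988/(1+0.096)^5 = 39.6453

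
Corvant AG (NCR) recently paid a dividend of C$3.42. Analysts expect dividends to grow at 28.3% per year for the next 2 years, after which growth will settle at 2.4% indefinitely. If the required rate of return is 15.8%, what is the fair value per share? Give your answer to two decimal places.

C$40.07

Two-stage DDM. Project D₁…D_2 at 0.283, terminal growth 0.024, discount at r = 0.158.
D_1 = 4.3879
D_2 = 5.6296
Terminal value at t=2: TV = D_3/(r−g) = 5.7647/(0.158−0.024) = 43.0204
P₀ = 4.3879/(1+0.158)^1 + 5.6296/(1+0.158)^2 + 43.0204/(1+0.158)^2 = 40.0691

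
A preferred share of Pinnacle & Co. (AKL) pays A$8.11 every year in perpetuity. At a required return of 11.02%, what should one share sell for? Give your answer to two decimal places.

Zero-growth DDM (perpetuity): P₀ = D/r = 8.11 / 0.1102 = 73.5935

A$73.59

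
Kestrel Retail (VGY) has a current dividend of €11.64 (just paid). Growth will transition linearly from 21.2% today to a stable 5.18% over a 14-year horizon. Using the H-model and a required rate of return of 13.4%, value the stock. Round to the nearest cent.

H-model: P₀ = D₀[(1+g_L) + H(g_S−g_L)]/(r−g_L), with H = 14/2 = 7.
P₀ = 11.64 × [(1+0.0518) + 7×(0.212−0.0518)] / (0.134−0.0518)
   = 11.64 × 2.1732 / 0.0822 = 307.7378

€307.74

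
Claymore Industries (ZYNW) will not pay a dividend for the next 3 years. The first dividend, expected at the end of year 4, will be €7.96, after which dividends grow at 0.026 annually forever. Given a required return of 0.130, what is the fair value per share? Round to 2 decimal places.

Deferred-dividend DDM. At t=3 the remaining stream is a growing perpetuity with first payment D_4 = 7.96.
V_3 = D_4/(r−g) = 7.96/(0.13−0.026) = 76.5385
P₀ = V_3/(1+r)^3 = 76.5385/(1+0.13)^3 = 53.0450

€53.04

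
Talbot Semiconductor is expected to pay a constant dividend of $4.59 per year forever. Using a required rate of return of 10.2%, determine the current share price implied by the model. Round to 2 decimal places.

Zero-growth DDM (perpetuity): P₀ = D/r = 4.59 / 0.102 = 45.0000

$45.00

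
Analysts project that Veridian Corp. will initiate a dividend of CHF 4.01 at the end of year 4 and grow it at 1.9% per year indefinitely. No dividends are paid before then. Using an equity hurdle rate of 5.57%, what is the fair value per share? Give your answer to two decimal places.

CHF 92.87

Deferred-dividend DDM. At t=3 the remaining stream is a growing perpetuity with first payment D_4 = 4.01.
V_3 = D_4/(r−g) = 4.01/(0.0557−0.019) = 109.2643
P₀ = V_3/(1+r)^3 = 109.2643/(1+0.0557)^3 = 92.8660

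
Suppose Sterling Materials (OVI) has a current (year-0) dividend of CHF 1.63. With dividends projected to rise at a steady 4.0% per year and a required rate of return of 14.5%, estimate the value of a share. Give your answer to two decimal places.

Gordon growth model: P₀ = D₁/(r − g). D₁ = 1.63 × (1 + 0.04) = 1.6952.
P₀ = 1.6952 / (0.145 − 0.04) = 1.6952 / 0.105 = 16.1448

CHF 16.14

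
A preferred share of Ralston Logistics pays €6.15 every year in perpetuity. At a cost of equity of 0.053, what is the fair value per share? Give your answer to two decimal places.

Zero-growth DDM (perpetuity): P₀ = D/r = 6.15 / 0.053 = 116.0377

€116.04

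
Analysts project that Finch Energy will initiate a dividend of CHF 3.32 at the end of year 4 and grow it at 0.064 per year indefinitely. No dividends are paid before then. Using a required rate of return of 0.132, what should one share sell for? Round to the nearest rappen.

Deferred-dividend DDM. At t=3 the remaining stream is a growing perpetuity with first payment D_4 = 3.32.
V_3 = D_4/(r−g) = 3.32/(0.132−0.064) = 48.8235
P₀ = V_3/(1+r)^3 = 48.8235/(1+0.132)^3 = 33.6581

CHF 33.66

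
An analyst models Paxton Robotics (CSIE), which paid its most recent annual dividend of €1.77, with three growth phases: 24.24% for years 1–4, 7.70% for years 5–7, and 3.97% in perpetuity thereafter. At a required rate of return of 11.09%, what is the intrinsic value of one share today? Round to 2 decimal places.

Three-stage DDM. Project D₁…D_7; terminal Gordon value at t=7 with g = 0.0397; discount at r = 0.1109.
D_1 = 2.1990
D_2 = 2.7321
D_3 = 3.3944
D_4 = 4.2171
D_5 = 4.5419
D_6 = 4.8916
D_7 = 5.2682
TV_7 = 5.4774/(0.1109−0.0397) = 76.9297
P₀ = Σ Dₜ/(1+r)ᵗ + TV_7/(1+r)^7 = 54.0926

€54.09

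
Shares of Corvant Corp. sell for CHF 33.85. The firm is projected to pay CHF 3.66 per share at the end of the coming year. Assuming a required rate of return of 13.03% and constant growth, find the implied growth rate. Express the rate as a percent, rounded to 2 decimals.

2.22%

From P₀ = D₁/(r − g), the implied growth is g = r − D₁/P₀.
g = 0.1303 − 3.66/33.85 = 0.1303 − 0.10812 = 0.02218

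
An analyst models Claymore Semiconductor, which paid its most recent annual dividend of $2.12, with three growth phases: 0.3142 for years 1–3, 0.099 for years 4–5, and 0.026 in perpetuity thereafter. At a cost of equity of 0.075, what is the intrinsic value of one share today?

Three-stage DDM. Project D₁…D_5; terminal Gordon value at t=5 with g = 0.026; discount at r = 0.075.
D_1 = 2.7861
D_2 = 3.6615
D_3 = 4.8119
D_4 = 5.2883
D_5 = 5.8119
TV_5 = 5.9630/(0.075−0.026) = 121.6934
P₀ = Σ Dₜ/(1+r)ᵗ + TV_5/(1+r)^5 = 102.4083

$102.41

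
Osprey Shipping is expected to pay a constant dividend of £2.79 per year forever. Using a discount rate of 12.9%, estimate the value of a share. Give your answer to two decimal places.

£21.63

Zero-growth DDM (perpetuity): P₀ = D/r = 2.79 / 0.129 = 21.6279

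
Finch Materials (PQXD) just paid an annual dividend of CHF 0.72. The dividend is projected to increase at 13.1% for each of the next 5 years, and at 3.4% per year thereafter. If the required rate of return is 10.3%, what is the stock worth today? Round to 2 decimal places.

CHF 16.11

Two-stage DDM. Project D₁…D_5 at 0.131, terminal growth 0.034, discount at r = 0.103.
D_1 = 0.8143
D_2 = 0.9210
D_3 = 1.0416
D_4 = 1.1781
D_5 = 1.3324
Terminal value at t=5: TV = D_6/(r−g) = 1.3777/(0.103−0.034) = 19.9672
P₀ = 0.8143/(1+0.103)^1 + 0.9210/(1+0.103)^2 + 1.0416/(1+0.103)^3 + 1.1781/(1+0.103)^4 + 1.3324/(1+0.103)^5 + 19.9672/(1+0.103)^5 = 16.1140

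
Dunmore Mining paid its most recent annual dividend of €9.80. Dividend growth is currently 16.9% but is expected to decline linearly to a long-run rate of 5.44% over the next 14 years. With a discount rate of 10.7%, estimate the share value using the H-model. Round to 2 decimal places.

H-model: P₀ = D₀[(1+g_L) + H(g_S−g_L)]/(r−g_L), with H = 14/2 = 7.
P₀ = 9.80 × [(1+0.0544) + 7×(0.169−0.0544)] / (0.107−0.0544)
   = 9.80 × 1.8566 / 0.0526 = 345.9065

€345.91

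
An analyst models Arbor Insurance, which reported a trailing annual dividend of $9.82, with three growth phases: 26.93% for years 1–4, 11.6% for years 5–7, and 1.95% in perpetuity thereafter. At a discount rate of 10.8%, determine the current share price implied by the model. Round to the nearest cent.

Three-stage DDM. Project D₁…D_7; terminal Gordon value at t=7 with g = 0.0195; discount at r = 0.108.
D_1 = 12.4645
D_2 = 15.8212
D_3 = 20.0819
D_4 = 25.4899
D_5 = 28.4468
D_6 = 31.7466
D_7 = 35.4292
TV_7 = 36.1201/(0.108−0.0195) = 408.1362
P₀ = Σ Dₜ/(1+r)ᵗ + TV_7/(1+r)^7 = 306.3663

$306.37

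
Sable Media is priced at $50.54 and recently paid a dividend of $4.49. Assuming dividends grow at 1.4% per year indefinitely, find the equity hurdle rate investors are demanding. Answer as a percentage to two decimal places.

Rearranging the constant-growth DDM: r = D₁/P₀ + g.
D₁ = 4.49 × (1 + 0.014) = 4.5529.
r = 4.5529 / 50.54 + 0.014 = 0.09008 + 0.014 = 0.10408

10.41%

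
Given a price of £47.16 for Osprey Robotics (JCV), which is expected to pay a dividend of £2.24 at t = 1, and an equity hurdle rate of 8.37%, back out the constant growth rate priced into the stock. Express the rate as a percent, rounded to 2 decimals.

3.62%

From P₀ = D₁/(r − g), the implied growth is g = r − D₁/P₀.
g = 0.0837 − 2.24/47.16 = 0.0837 − 0.04750 = 0.03620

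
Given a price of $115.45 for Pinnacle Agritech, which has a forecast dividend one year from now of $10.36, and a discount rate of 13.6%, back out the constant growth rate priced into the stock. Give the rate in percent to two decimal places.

From P₀ = D₁/(r − g), the implied growth is g = r − D₁/P₀.
g = 0.136 − 10.36/115.45 = 0.136 − 0.08974 = 0.04626

4.63%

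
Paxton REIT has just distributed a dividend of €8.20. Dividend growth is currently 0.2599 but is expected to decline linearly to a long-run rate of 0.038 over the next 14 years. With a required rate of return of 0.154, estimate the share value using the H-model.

€183.18

H-model: P₀ = D₀[(1+g_L) + H(g_S−g_L)]/(r−g_L), with H = 14/2 = 7.
P₀ = 8.20 × [(1+0.038) + 7×(0.2599−0.038)] / (0.154−0.038)
   = 8.20 × 2.5913 / 0.116 = 183.1781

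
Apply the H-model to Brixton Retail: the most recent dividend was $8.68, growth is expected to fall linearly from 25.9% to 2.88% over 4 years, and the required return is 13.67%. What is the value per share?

$119.80

H-model: P₀ = D₀[(1+g_L) + H(g_S−g_L)]/(r−g_L), with H = 4/2 = 2.
P₀ = 8.68 × [(1+0.0288) + 2×(0.259−0.0288)] / (0.1367−0.0288)
   = 8.68 × 1.4892 / 0.1079 = 119.7985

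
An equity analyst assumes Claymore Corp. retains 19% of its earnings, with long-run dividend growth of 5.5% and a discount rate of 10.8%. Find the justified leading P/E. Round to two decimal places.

Payout ratio b = 1 − 0.19 = 0.81.
Justified leading P/E = b/(r−g) = 0.81/(0.108−0.055) = 15.2830

15.28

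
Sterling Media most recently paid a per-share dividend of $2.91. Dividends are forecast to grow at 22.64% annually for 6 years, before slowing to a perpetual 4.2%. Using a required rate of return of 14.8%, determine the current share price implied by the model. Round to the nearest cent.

Two-stage DDM. Project D₁…D_6 at 0.2264, terminal growth 0.042, discount at r = 0.148.
D_1 = 3.5688
D_2 = 4.3768
D_3 = 5.3677
D_4 = 6.5830
D_5 = 8.0733
D_6 = 9.9012
Terminal value at t=6: TV = D_7/(r−g) = 10.3170/(0.148−0.042) = 97.3302
P₀ = 3.5688/(1+0.148)^1 + 4.3768/(1+0.148)^2 + 5.3677/(1+0.148)^3 + 6.5830/(1+0.148)^4 + 8.0733/(1+0.148)^5 + 9.9012/(1+0.148)^6 + 97.3302/(1+0.148)^6 = 64.6625

$64.66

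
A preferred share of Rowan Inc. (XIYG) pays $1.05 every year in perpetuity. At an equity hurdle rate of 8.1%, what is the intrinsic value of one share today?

Zero-growth DDM (perpetuity): P₀ = D/r = 1.05 / 0.081 = 12.9630

$12.96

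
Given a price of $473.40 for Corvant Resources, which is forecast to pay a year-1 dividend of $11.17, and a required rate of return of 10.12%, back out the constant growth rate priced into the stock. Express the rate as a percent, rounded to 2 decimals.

From P₀ = D₁/(r − g), the implied growth is g = r − D₁/P₀.
g = 0.1012 − 11.17/473.40 = 0.1012 − 0.02360 = 0.07760

7.76%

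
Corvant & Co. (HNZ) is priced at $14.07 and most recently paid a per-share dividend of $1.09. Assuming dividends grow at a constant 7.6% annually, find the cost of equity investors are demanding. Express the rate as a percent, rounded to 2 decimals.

Rearranging the constant-growth DDM: r = D₁/P₀ + g.
D₁ = 1.09 × (1 + 0.076) = 1.1728.
r = 1.1728 / 14.07 + 0.076 = 0.08336 + 0.076 = 0.15936

15.94%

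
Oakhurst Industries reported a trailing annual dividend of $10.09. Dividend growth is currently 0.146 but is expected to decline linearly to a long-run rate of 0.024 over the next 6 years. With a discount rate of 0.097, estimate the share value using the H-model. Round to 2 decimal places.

H-model: P₀ = D₀[(1+g_L) + H(g_S−g_L)]/(r−g_L), with H = 6/2 = 3.
P₀ = 10.09 × [(1+0.024) + 3×(0.146−0.024)] / (0.097−0.024)
   = 10.09 × 1.3900 / 0.073 = 192.1247

$192.12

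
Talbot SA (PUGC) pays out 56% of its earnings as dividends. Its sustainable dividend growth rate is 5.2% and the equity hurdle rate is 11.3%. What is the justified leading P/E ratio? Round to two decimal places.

9.18

Justified leading P/E = b/(r−g) = 0.56/(0.113−0.052) = 9.1803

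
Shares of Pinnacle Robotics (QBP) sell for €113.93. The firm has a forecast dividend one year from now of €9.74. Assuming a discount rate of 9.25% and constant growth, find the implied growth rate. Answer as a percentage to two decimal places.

From P₀ = D₁/(r − g), the implied growth is g = r − D₁/P₀.
g = 0.0925 − 9.74/113.93 = 0.0925 − 0.08549 = 0.00701

0.70%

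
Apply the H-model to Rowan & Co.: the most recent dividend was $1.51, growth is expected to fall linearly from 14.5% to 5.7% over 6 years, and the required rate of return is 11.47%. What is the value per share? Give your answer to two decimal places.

$34.57

H-model: P₀ = D₀[(1+g_L) + H(g_S−g_L)]/(r−g_L), with H = 6/2 = 3.
P₀ = 1.51 × [(1+0.057) + 3×(0.145−0.057)] / (0.1147−0.057)
   = 1.51 × 1.3210 / 0.0577 = 34.5704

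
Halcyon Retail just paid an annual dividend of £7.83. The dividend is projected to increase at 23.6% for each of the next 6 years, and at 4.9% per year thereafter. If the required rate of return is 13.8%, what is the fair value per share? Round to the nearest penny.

£214.85

Two-stage DDM. Project D₁…D_6 at 0.236, terminal growth 0.049, discount at r = 0.138.
D_1 = 9.6779
D_2 = 11.9619
D_3 = 14.7849
D_4 = 18.2741
D_5 = 22.5868
D_6 = 27.9172
Terminal value at t=6: TV = D_7/(r−g) = 29.2852/(0.138−0.049) = 329.0471
P₀ = 9.6779/(1+0.138)^1 + 11.9619/(1+0.138)^2 + 14.7849/(1+0.138)^3 + 18.2741/(1+0.138)^4 + 22.5868/(1+0.138)^5 + 27.9172/(1+0.138)^6 + 329.0471/(1+0.138)^6 = 214.8539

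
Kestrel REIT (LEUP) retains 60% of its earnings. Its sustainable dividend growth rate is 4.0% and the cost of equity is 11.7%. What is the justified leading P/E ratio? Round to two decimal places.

5.19

Payout ratio b = 1 − 0.60 = 0.40.
Justified leading P/E = b/(r−g) = 0.40/(0.117−0.04) = 5.1948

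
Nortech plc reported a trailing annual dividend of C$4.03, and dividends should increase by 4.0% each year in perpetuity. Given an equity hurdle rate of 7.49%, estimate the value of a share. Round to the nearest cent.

C$120.09

Gordon growth model: P₀ = D₁/(r − g). D₁ = 4.03 × (1 + 0.04) = 4.1912.
P₀ = 4.1912 / (0.0749 − 0.04) = 4.1912 / 0.0349 = 120.0917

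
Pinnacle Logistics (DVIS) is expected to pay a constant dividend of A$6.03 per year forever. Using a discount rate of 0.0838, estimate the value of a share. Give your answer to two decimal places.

Zero-growth DDM (perpetuity): P₀ = D/r = 6.03 / 0.0838 = 71.9570

A$71.96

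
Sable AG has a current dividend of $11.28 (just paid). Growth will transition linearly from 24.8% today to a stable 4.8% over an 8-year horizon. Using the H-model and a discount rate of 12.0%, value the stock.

$289.52

H-model: P₀ = D₀[(1+g_L) + H(g_S−g_L)]/(r−g_L), with H = 8/2 = 4.
P₀ = 11.28 × [(1+0.048) + 4×(0.248−0.048)] / (0.12−0.048)
   = 11.28 × 1.8480 / 0.072 = 289.5200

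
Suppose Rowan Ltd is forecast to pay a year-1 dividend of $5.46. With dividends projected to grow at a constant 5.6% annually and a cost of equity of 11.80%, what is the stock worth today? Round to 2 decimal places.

$88.06

Gordon growth model: P₀ = D₁/(r − g), with D₁ = 5.46 given directly.
P₀ = 5.4600 / (0.118 − 0.056) = 5.4600 / 0.062 = 88.0645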